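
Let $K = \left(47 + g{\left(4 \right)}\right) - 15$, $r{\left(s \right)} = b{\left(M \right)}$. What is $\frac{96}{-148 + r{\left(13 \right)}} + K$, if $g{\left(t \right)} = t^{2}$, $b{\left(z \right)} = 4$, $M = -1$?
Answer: $\frac{142}{3} \approx 47.333$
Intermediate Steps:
$r{\left(s \right)} = 4$
$K = 48$ ($K = \left(47 + 4^{2}\right) - 15 = \left(47 + 16\right) - 15 = 63 - 15 = 48$)
$\frac{96}{-148 + r{\left(13 \right)}} + K = \frac{96}{-148 + 4} + 48 = \frac{96}{-144} + 48 = 96 \left(- \frac{1}{144}\right) + 48 = - \frac{2}{3} + 48 = \frac{142}{3}$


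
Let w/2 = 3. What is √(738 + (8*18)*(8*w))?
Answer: 15*√34 ≈ 87.464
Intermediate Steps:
w = 6 (w = 2*3 = 6)
√(738 + (8*18)*(8*w)) = √(738 + (8*18)*(8*6)) = √(738 + 144*48) = √(738 + 6912) = √7650 = 15*√34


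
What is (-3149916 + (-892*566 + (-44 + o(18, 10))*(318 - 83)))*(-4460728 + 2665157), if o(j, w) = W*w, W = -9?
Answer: 6618973874738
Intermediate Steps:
o(j, w) = -9*w
(-3149916 + (-892*566 + (-44 + o(18, 10))*(318 - 83)))*(-4460728 + 2665157) = (-3149916 + (-892*566 + (-44 - 9*10)*(318 - 83)))*(-4460728 + 2665157) = (-3149916 + (-504872 + (-44 - 90)*235))*(-1795571) = (-3149916 + (-504872 - 134*235))*(-1795571) = (-3149916 + (-504872 - 31490))*(-1795571) = (-3149916 - 536362)*(-1795571) = -3686278*(-1795571) = 6618973874738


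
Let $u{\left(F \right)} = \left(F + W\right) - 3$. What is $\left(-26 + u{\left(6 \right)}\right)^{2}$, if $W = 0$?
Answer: $529$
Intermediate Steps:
$u{\left(F \right)} = -3 + F$ ($u{\left(F \right)} = \left(F + 0\right) - 3 = F - 3 = -3 + F$)
$\left(-26 + u{\left(6 \right)}\right)^{2} = \left(-26 + \left(-3 + 6\right)\right)^{2} = \left(-26 + 3\right)^{2} = \left(-23\right)^{2} = 529$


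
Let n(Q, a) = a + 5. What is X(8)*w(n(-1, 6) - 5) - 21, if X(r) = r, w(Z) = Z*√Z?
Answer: -21 + 48*√6 ≈ 96.576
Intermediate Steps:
n(Q, a) = 5 + a
w(Z) = Z^(3/2)
X(8)*w(n(-1, 6) - 5) - 21 = 8*((5 + 6) - 5)^(3/2) - 21 = 8*(11 - 5)^(3/2) - 21 = 8*6^(3/2) - 21 = 8*(6*√6) - 21 = 48*√6 - 21 = -21 + 48*√6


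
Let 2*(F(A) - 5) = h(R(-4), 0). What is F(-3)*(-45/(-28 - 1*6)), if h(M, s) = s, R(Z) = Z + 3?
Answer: 225/34 ≈ 6.6176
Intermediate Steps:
R(Z) = 3 + Z
F(A) = 5 (F(A) = 5 + (1/2)*0 = 5 + 0 = 5)
F(-3)*(-45/(-28 - 1*6)) = 5*(-45/(-28 - 1*6)) = 5*(-45/(-28 - 6)) = 5*(-45/(-34)) = 5*(-45*(-1/34)) = 5*(45/34) = 225/34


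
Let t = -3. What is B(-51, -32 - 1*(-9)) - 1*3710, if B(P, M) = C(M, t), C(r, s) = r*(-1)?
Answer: -3687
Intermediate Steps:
C(r, s) = -r
B(P, M) = -M
B(-51, -32 - 1*(-9)) - 1*3710 = -(-32 - 1*(-9)) - 1*3710 = -(-32 + 9) - 3710 = -1*(-23) - 3710 = 23 - 3710 = -3687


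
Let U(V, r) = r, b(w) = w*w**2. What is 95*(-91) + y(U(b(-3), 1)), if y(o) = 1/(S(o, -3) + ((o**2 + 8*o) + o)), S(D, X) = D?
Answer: -95094/11 ≈ -8644.9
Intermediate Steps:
b(w) = w**3
y(o) = 1/(o**2 + 10*o) (y(o) = 1/(o + ((o**2 + 8*o) + o)) = 1/(o + (o**2 + 9*o)) = 1/(o**2 + 10*o))
95*(-91) + y(U(b(-3), 1)) = 95*(-91) + 1/(1*(10 + 1)) = -8645 + 1/11 = -95094/11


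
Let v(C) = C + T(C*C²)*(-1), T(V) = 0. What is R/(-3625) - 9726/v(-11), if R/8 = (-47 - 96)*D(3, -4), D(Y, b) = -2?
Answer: 35231582/39875 ≈ 883.55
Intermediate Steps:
v(C) = C (v(C) = C + 0*(-1) = C + 0 = C)
R = 2288 (R = 8*((-47 - 96)*(-2)) = 8*(-143*(-2)) = 8*286 = 2288)
R/(-3625) - 9726/v(-11) = 2288/(-3625) - 9726/(-11) = 2288*(-1/3625) - 9726*(-1/11) = -2288/3625 + 9726/11 = 35231582/39875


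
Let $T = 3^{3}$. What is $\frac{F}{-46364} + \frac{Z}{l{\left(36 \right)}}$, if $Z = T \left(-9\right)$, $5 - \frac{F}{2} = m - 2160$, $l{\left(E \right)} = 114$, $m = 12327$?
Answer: $- \frac{745793}{440458} \approx -1.6932$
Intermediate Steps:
$T = 27$
$F = -20324$ ($F = 10 - 2 \left(12327 - 2160\right) = 10 - 20334 = -20324$)
$Z = -243$ ($Z = 27 \left(-9\right) = -243$)
$\frac{F}{-46364} + \frac{Z}{l{\left(36 \right)}} = - \frac{20324}{-46364} - \frac{243}{114} = \left(-20324\right) \left(- \frac{1}{46364}\right) - \frac{81}{38} = \frac{5081}{11591} - \frac{81}{38} = - \frac{745793}{440458}$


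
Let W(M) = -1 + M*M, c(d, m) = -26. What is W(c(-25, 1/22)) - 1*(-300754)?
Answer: 301429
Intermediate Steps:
W(M) = -1 + M²
W(c(-25, 1/22)) - 1*(-300754) = (-1 + (-26)²) - 1*(-300754) = (-1 + 676) + 300754 = 675 + 300754 = 301429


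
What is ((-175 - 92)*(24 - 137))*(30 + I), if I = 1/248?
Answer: 224502411/248 ≈ 9.0525e+5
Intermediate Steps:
I = 1/248 (I = 1*(1/248) = 1/248 ≈ 0.0040323)
((-175 - 92)*(24 - 137))*(30 + I) = ((-175 - 92)*(24 - 137))*(30 + 1/248) = -267*(-113)*(7441/248) = 30171*(7441/248) = 224502411/248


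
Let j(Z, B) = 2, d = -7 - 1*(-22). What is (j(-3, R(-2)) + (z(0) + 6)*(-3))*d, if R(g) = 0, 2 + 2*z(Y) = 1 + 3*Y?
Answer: -435/2 ≈ -217.50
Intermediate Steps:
d = 15 (d = -7 + 22 = 15)
z(Y) = -1/2 + 3*Y/2 (z(Y) = -1 + (1 + 3*Y)/2 = -1 + (1/2 + 3*Y/2) = -1/2 + 3*Y/2)
(j(-3, R(-2)) + (z(0) + 6)*(-3))*d = (2 + ((-1/2 + (3/2)*0) + 6)*(-3))*15 = (2 + ((-1/2 + 0) + 6)*(-3))*15 = (2 + (-1/2 + 6)*(-3))*15 = (2 + (11/2)*(-3))*15 = (2 - 33/2)*15 = -29/2*15 = -435/2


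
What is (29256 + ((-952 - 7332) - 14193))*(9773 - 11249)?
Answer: -10005804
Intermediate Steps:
(29256 + ((-952 - 7332) - 14193))*(9773 - 11249) = (29256 + (-8284 - 14193))*(-1476) = (29256 - 22477)*(-1476) = 6779*(-1476) = -10005804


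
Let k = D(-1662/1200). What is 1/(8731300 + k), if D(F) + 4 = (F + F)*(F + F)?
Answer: 10000/87313036729 ≈ 1.1453e-7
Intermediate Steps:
D(F) = -4 + 4*F² (D(F) = -4 + (F + F)*(F + F) = -4 + (2*F)*(2*F) = -4 + 4*F²)
k = 36729/10000 (k = -4 + 4*(-1662/1200)² = -4 + 4*(-1662*1/1200)² = -4 + 4*(-277/200)² = -4 + 4*(76729/40000) = -4 + 76729/10000 = 36729/10000 ≈ 3.6729)
1/(8731300 + k) = 1/(8731300 + 36729/10000) = 1/(87313036729/10000) = 10000/87313036729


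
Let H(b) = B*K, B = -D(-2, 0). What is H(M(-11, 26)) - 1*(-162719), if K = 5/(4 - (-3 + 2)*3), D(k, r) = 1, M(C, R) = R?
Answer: 1139028/7 ≈ 1.6272e+5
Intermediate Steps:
B = -1 (B = -1*1 = -1)
K = 5/7 (K = 5/(4 - (-1)*3) = 5/(4 - 1*(-3)) = 5/(4 + 3) = 5/7 ≈ 0.71429)
H(b) = -5/7 (H(b) = -1*5/7 = -5/7)
H(M(-11, 26)) - 1*(-162719) = -5/7 - 1*(-162719) = -5/7 + 162719 = 1139028/7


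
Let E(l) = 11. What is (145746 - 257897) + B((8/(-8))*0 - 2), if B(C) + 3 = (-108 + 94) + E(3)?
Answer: -112157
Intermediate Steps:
B(C) = -6 (B(C) = -3 + ((-108 + 94) + 11) = -3 + (-14 + 11) = -3 - 3 = -6)
(145746 - 257897) + B((8/(-8))*0 - 2) = (145746 - 257897) - 6 = -112151 - 6 = -112157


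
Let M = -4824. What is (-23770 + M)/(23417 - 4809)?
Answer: -14297/9304 ≈ -1.5367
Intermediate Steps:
(-23770 + M)/(23417 - 4809) = (-23770 - 4824)/(23417 - 4809) = -28594/18608 = -28594*1/18608 = -14297/9304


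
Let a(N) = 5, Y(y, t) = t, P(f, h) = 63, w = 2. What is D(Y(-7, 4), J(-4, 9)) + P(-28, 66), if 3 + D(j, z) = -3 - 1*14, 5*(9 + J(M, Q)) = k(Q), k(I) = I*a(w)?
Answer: 43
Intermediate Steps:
k(I) = 5*I (k(I) = I*5 = 5*I)
J(M, Q) = -9 + Q (J(M, Q) = -9 + (5*Q)/5 = -9 + Q)
D(j, z) = -20 (D(j, z) = -3 + (-3 - 1*14) = -3 + (-3 - 14) = -3 - 17 = -20)
D(Y(-7, 4), J(-4, 9)) + P(-28, 66) = -20 + 63 = 43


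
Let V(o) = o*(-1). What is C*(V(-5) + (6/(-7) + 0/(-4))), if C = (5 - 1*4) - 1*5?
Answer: -116/7 ≈ -16.571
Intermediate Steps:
C = -4 (C = (5 - 4) - 5 = 1 - 5 = -4)
V(o) = -o
C*(V(-5) + (6/(-7) + 0/(-4))) = -4*(-1*(-5) + (6/(-7) + 0/(-4))) = -4*(5 + (6*(-⅐) + 0*(-¼))) = -4*(5 + (-6/7 + 0)) = -4*(5 - 6/7) = -4*29/7 = -116/7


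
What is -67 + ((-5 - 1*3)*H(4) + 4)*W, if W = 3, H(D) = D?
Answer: -151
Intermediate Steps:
-67 + ((-5 - 1*3)*H(4) + 4)*W = -67 + ((-5 - 1*3)*4 + 4)*3 = -67 + ((-5 - 3)*4 + 4)*3 = -67 + (-8*4 + 4)*3 = -67 + (-32 + 4)*3 = -67 - 28*3 = -67 - 84 = -151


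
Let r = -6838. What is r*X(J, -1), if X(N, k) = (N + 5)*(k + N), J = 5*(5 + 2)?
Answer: -9299680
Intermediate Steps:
J = 35 (J = 5*7 = 35)
X(N, k) = (5 + N)*(N + k)
r*X(J, -1) = -6838*(35² + 5*35 + 5*(-1) + 35*(-1)) = -6838*(1225 + 175 - 5 - 35) = -6838*1360 = -9299680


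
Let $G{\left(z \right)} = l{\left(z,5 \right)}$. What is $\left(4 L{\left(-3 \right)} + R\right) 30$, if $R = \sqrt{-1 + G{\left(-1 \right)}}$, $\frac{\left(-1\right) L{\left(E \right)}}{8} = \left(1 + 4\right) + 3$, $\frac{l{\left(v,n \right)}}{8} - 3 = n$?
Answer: $-7680 + 90 \sqrt{7} \approx -7441.9$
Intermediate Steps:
$l{\left(v,n \right)} = 24 + 8 n$
$G{\left(z \right)} = 64$ ($G{\left(z \right)} = 24 + 8 \cdot 5 = 24 + 40 = 64$)
$L{\left(E \right)} = -64$ ($L{\left(E \right)} = - 8 \left(\left(1 + 4\right) + 3\right) = - 8 \left(5 + 3\right) = \left(-8\right) 8 = -64$)
$R = 3 \sqrt{7}$ ($R = \sqrt{-1 + 64} = \sqrt{63} = 3 \sqrt{7} \approx 7.9373$)
$\left(4 L{\left(-3 \right)} + R\right) 30 = \left(4 \left(-64\right) + 3 \sqrt{7}\right) 30 = \left(-256 + 3 \sqrt{7}\right) 30 = -7680 + 90 \sqrt{7}$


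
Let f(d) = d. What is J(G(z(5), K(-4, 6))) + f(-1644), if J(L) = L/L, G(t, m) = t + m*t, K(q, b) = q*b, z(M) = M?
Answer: -1643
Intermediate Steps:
K(q, b) = b*q
J(L) = 1
J(G(z(5), K(-4, 6))) + f(-1644) = 1 - 1644 = -1643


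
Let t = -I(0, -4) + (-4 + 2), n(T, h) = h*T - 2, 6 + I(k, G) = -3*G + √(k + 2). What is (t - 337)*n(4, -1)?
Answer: 2070 + 6*√2 ≈ 2078.5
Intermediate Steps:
I(k, G) = -6 + √(2 + k) - 3*G (I(k, G) = -6 + (-3*G + √(k + 2)) = -6 + (-3*G + √(2 + k)) = -6 + (√(2 + k) - 3*G) = -6 + √(2 + k) - 3*G)
n(T, h) = -2 + T*h (n(T, h) = T*h - 2 = -2 + T*h)
t = -8 - √2 (t = -(-6 + √(2 + 0) - 3*(-4)) + (-4 + 2) = -(-6 + √2 + 12) - 2 = -(6 + √2) - 2 = (-6 - √2) - 2 = -8 - √2 ≈ -9.4142)
(t - 337)*n(4, -1) = ((-8 - √2) - 337)*(-2 + 4*(-1)) = (-345 - √2)*(-2 - 4) = (-345 - √2)*(-6) = 2070 + 6*√2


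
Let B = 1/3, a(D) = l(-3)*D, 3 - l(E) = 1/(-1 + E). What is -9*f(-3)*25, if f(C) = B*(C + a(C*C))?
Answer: -7875/4 ≈ -1968.8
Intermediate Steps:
l(E) = 3 - 1/(-1 + E)
a(D) = 13*D/4 (a(D) = ((-4 + 3*(-3))/(-1 - 3))*D = ((-4 - 9)/(-4))*D = (-¼*(-13))*D = 13*D/4)
B = ⅓ ≈ 0.33333
f(C) = C/3 + 13*C²/12 (f(C) = (C + 13*(C*C)/4)/3 = (C + 13*C²/4)/3 = C/3 + 13*C²/12)
-9*f(-3)*25 = -3*(-3)*(4 + 13*(-3))/4*25 = -3*(-3)*(4 - 39)/4*25 = -3*(-3)*(-35)/4*25 = -9*35/4*25 = -315/4*25 = -7875/4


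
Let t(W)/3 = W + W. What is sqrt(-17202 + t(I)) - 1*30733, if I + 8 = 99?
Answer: -30733 + 4*I*sqrt(1041) ≈ -30733.0 + 129.06*I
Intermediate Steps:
I = 91 (I = -8 + 99 = 91)
t(W) = 6*W (t(W) = 3*(W + W) = 3*(2*W) = 6*W)
sqrt(-17202 + t(I)) - 1*30733 = sqrt(-17202 + 6*91) - 1*30733 = sqrt(-17202 + 546) - 30733 = sqrt(-16656) - 30733 = 4*I*sqrt(1041) - 30733 = -30733 + 4*I*sqrt(1041)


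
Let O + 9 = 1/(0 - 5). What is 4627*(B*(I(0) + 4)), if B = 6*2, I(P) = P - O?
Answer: 3664584/5 ≈ 7.3292e+5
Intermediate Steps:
O = -46/5 (O = -9 + 1/(0 - 5) = -9 + 1/(-5) = -9 - ⅕ = -46/5 ≈ -9.2000)
I(P) = 46/5 + P (I(P) = P - 1*(-46/5) = P + 46/5 = 46/5 + P)
B = 12
4627*(B*(I(0) + 4)) = 4627*(12*((46/5 + 0) + 4)) = 4627*(12*(46/5 + 4)) = 4627*(12*(66/5)) = 4627*(792/5) = 3664584/5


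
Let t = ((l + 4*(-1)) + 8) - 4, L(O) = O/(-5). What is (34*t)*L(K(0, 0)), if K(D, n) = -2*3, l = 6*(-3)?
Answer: -3672/5 ≈ -734.40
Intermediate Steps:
l = -18
K(D, n) = -6
L(O) = -O/5 (L(O) = O*(-1/5) = -O/5)
t = -18 (t = ((-18 + 4*(-1)) + 8) - 4 = ((-18 - 4) + 8) - 4 = (-22 + 8) - 4 = -14 - 4 = -18)
(34*t)*L(K(0, 0)) = (34*(-18))*(-1/5*(-6)) = -612*6/5 = -3672/5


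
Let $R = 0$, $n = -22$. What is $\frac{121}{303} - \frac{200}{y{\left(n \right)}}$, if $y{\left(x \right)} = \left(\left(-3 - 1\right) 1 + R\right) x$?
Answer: $- \frac{6244}{3333} \approx -1.8734$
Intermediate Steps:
$y{\left(x \right)} = - 4 x$ ($y{\left(x \right)} = \left(\left(-3 - 1\right) 1 + 0\right) x = \left(\left(-4\right) 1 + 0\right) x = \left(-4 + 0\right) x = - 4 x$)
$\frac{121}{303} - \frac{200}{y{\left(n \right)}} = \frac{121}{303} - \frac{200}{\left(-4\right) \left(-22\right)} = 121 \cdot \frac{1}{303} - \frac{200}{88} = \frac{121}{303} - \frac{25}{11} = - \frac{6244}{3333}$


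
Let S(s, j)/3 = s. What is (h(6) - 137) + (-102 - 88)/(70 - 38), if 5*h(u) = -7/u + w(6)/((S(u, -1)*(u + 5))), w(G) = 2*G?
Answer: -377939/2640 ≈ -143.16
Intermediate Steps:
S(s, j) = 3*s
h(u) = -7/(5*u) + 4/(5*u*(5 + u)) (h(u) = (-7/u + (2*6)/(((3*u)*(u + 5))))/5 = (-7/u + 12/(((3*u)*(5 + u))))/5 = (-7/u + 12/((3*u*(5 + u))))/5 = (-7/u + 12*(1/(3*u*(5 + u))))/5 = (-7/u + 4/(u*(5 + u)))/5 = -7/(5*u) + 4/(5*u*(5 + u)))
(h(6) - 137) + (-102 - 88)/(70 - 38) = ((⅕)*(-31 - 7*6)/(6*(5 + 6)) - 137) + (-102 - 88)/(70 - 38) = ((⅕)*(⅙)*(-31 - 42)/11 - 137) - 190/32 = ((⅕)*(⅙)*(1/11)*(-73) - 137) - 190*1/32 = (-73/330 - 137) - 95/16 = -45283/330 - 95/16 = -377939/2640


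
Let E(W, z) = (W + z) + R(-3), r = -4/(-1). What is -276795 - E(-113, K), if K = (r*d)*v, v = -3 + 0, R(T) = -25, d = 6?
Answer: -276585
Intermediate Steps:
r = 4 (r = -4*(-1) = 4)
v = -3
K = -72 (K = (4*6)*(-3) = 24*(-3) = -72)
E(W, z) = -25 + W + z (E(W, z) = (W + z) - 25 = -25 + W + z)
-276795 - E(-113, K) = -276795 - (-25 - 113 - 72) = -276795 - 1*(-210) = -276795 + 210 = -276585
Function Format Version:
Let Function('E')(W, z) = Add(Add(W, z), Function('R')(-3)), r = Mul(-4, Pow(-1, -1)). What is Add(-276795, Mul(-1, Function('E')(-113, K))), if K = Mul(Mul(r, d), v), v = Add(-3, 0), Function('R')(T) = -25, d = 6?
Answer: -276585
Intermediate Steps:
r = 4 (r = Mul(-4, -1) = 4)
v = -3
K = -72 (K = Mul(Mul(4, 6), -3) = Mul(24, -3) = -72)
Function('E')(W, z) = Add(-25, W, z) (Function('E')(W, z) = Add(Add(W, z), -25) = Add(-25, W, z))
Add(-276795, Mul(-1, Function('E')(-113, K))) = Add(-276795, Mul(-1, Add(-25, -113, -72))) = Add(-276795, Mul(-1, -210)) = Add(-276795, 210) = -276585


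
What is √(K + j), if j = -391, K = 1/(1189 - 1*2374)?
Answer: 2*I*√137263290/1185 ≈ 19.774*I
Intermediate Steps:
K = -1/1185 (K = 1/(1189 - 2374) = 1/(-1185) = -1/1185 ≈ -0.00084388)
√(K + j) = √(-1/1185 - 391) = √(-463336/1185) = 2*I*√137263290/1185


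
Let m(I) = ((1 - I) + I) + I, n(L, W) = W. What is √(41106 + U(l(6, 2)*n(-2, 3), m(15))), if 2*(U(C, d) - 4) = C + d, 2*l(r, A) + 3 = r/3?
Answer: √164469/2 ≈ 202.77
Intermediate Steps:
l(r, A) = -3/2 + r/6 (l(r, A) = -3/2 + (r/3)/2 = -3/2 + r/6)
m(I) = 1 + I
U(C, d) = 4 + C/2 + d/2 (U(C, d) = 4 + (C + d)/2 = 4 + (C/2 + d/2) = 4 + C/2 + d/2)
√(41106 + U(l(6, 2)*n(-2, 3), m(15))) = √(41106 + (4 + ((-3/2 + (⅙)*6)*3)/2 + (1 + 15)/2)) = √(41106 + (4 + ((-3/2 + 1)*3)/2 + (½)*16)) = √(41106 + (4 + (-½*3)/2 + 8)) = √(41106 + (4 + (½)*(-3/2) + 8)) = √(41106 + (4 - ¾ + 8)) = √(41106 + 45/4) = √(164469/4) = √164469/2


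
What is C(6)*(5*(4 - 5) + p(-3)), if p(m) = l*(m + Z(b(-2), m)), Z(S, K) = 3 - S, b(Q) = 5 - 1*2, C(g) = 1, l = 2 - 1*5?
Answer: 4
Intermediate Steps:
l = -3 (l = 2 - 5 = -3)
b(Q) = 3 (b(Q) = 5 - 2 = 3)
p(m) = -3*m (p(m) = -3*(m + (3 - 1*3)) = -3*(m + (3 - 3)) = -3*(m + 0) = -3*m)
C(6)*(5*(4 - 5) + p(-3)) = 1*(5*(4 - 5) - 3*(-3)) = 1*(5*(-1) + 9) = 1*(-5 + 9) = 1*4 = 4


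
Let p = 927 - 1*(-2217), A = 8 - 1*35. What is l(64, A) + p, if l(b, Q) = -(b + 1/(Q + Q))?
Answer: 166321/54 ≈ 3080.0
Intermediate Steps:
A = -27 (A = 8 - 35 = -27)
p = 3144 (p = 927 + 2217 = 3144)
l(b, Q) = -b - 1/(2*Q) (l(b, Q) = -(b + 1/(2*Q)) = -b - 1/(2*Q))
l(64, A) + p = (-1*64 - ½/(-27)) + 3144 = (-64 - ½*(-1/27)) + 3144 = (-64 + 1/54) + 3144 = -3455/54 + 3144 = 166321/54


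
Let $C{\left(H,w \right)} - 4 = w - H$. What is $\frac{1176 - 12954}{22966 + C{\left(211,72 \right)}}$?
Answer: $- \frac{11778}{22831} \approx -0.51588$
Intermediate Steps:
$C{\left(H,w \right)} = 4 + w - H$ ($C{\left(H,w \right)} = 4 - \left(H - w\right) = 4 + w - H$)
$\frac{1176 - 12954}{22966 + C{\left(211,72 \right)}} = \frac{1176 - 12954}{22966 + \left(4 + 72 - 211\right)} = - \frac{11778}{22966 + \left(4 + 72 - 211\right)} = - \frac{11778}{22966 - 135} = - \frac{11778}{22831}$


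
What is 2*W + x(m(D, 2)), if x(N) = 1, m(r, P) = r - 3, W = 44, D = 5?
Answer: 89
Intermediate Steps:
m(r, P) = -3 + r
2*W + x(m(D, 2)) = 2*44 + 1 = 88 + 1 = 89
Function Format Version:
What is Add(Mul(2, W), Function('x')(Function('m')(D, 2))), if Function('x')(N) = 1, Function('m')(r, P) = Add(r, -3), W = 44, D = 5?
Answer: 89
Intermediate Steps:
Function('m')(r, P) = Add(-3, r)
Add(Mul(2, W), Function('x')(Function('m')(D, 2))) = Add(Mul(2, 44), 1) = Add(88, 1) = 89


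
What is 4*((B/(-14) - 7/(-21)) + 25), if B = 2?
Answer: 2116/21 ≈ 100.76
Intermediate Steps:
4*((B/(-14) - 7/(-21)) + 25) = 4*((2/(-14) - 7/(-21)) + 25) = 4*((2*(-1/14) - 7*(-1/21)) + 25) = 4*((-⅐ + ⅓) + 25) = 4*(4/21 + 25) = 4*(529/21) = 2116/21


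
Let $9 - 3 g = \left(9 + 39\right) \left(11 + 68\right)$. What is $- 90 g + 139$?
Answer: $113629$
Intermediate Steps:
$g = -1261$ ($g = 3 - \frac{\left(9 + 39\right) \left(11 + 68\right)}{3} = 3 - \frac{48 \cdot 79}{3} = 3 - 1264 = -1261$)
$- 90 g + 139 = \left(-90\right) \left(-1261\right) + 139 = 113490 + 139 = 113629$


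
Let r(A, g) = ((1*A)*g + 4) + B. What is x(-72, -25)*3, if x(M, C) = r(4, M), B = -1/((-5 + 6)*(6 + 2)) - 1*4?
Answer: -6915/8 ≈ -864.38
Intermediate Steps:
B = -33/8 (B = -1/(1*8) - 4 = -1/8 - 4 = -1*⅛ - 4 = -⅛ - 4 = -33/8 ≈ -4.1250)
r(A, g) = -⅛ + A*g (r(A, g) = ((1*A)*g + 4) - 33/8 = (A*g + 4) - 33/8 = (4 + A*g) - 33/8 = -⅛ + A*g)
x(M, C) = -⅛ + 4*M
x(-72, -25)*3 = (-⅛ + 4*(-72))*3 = (-⅛ - 288)*3 = -2305/8*3 = -6915/8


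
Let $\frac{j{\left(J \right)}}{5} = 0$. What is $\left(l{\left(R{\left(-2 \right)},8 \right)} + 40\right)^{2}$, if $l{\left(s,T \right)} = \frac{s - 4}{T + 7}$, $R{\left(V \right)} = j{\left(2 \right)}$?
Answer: $\frac{355216}{225} \approx 1578.7$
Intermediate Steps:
$j{\left(J \right)} = 0$ ($j{\left(J \right)} = 5 \cdot 0 = 0$)
$R{\left(V \right)} = 0$
$l{\left(s,T \right)} = \frac{-4 + s}{7 + T}$
$\left(l{\left(R{\left(-2 \right)},8 \right)} + 40\right)^{2} = \left(\frac{-4 + 0}{7 + 8} + 40\right)^{2} = \left(\frac{1}{15} \left(-4\right) + 40\right)^{2} = \left(- \frac{4}{15} + 40\right)^{2} = \left(\frac{596}{15}\right)^{2} = \frac{355216}{225}$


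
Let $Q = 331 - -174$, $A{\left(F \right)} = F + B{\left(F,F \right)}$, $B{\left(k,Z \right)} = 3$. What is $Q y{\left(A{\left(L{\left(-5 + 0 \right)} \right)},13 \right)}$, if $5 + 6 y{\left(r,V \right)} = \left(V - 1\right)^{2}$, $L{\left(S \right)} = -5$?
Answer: $\frac{70195}{6} \approx 11699.0$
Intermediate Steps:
$A{\left(F \right)} = 3 + F$ ($A{\left(F \right)} = F + 3 = 3 + F$)
$y{\left(r,V \right)} = - \frac{5}{6} + \frac{\left(-1 + V\right)^{2}}{6}$ ($y{\left(r,V \right)} = - \frac{5}{6} + \frac{\left(V - 1\right)^{2}}{6} = - \frac{5}{6} + \frac{\left(-1 + V\right)^{2}}{6}$)
$Q = 505$ ($Q = 331 + 174 = 505$)
$Q y{\left(A{\left(L{\left(-5 + 0 \right)} \right)},13 \right)} = 505 \left(- \frac{5}{6} + \frac{\left(-1 + 13\right)^{2}}{6}\right) = 505 \left(- \frac{5}{6} + \frac{12^{2}}{6}\right) = 505 \left(- \frac{5}{6} + \frac{1}{6} \cdot 144\right) = 505 \left(- \frac{5}{6} + 24\right) = 505 \cdot \frac{139}{6} = \frac{70195}{6}$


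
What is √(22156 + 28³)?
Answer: 2*√11027 ≈ 210.02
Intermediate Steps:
√(22156 + 28³) = √(22156 + 21952) = √44108 = 2*√11027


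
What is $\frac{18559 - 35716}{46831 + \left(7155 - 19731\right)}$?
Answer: $- \frac{17157}{34255} \approx -0.50086$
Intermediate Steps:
$\frac{18559 - 35716}{46831 + \left(7155 - 19731\right)} = - \frac{17157}{46831 + \left(7155 - 19731\right)} = - \frac{17157}{46831 - 12576} = - \frac{17157}{34255}$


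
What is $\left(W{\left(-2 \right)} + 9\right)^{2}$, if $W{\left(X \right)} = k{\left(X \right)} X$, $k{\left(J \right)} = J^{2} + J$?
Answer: $25$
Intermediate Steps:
$k{\left(J \right)} = J + J^{2}$
$W{\left(X \right)} = X^{2} \left(1 + X\right)$ ($W{\left(X \right)} = X \left(1 + X\right) X = X^{2} \left(1 + X\right)$)
$\left(W{\left(-2 \right)} + 9\right)^{2} = \left(\left(-2\right)^{2} \left(1 - 2\right) + 9\right)^{2} = \left(4 \left(-1\right) + 9\right)^{2} = \left(-4 + 9\right)^{2} = 5^{2} = 25$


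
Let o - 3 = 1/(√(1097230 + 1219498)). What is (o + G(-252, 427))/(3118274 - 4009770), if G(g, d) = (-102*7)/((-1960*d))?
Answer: -179391/53293630880 - √579182/1032676872544 ≈ -3.3668e-6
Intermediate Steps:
o = 3 + √579182/1158364 (o = 3 + 1/(√(1097230 + 1219498)) = 3 + 1/(√2316728) = 3 + 1/(2*√579182) = 3 + √579182/1158364 ≈ 3.0007)
G(g, d) = 51/(140*d) (G(g, d) = -(-51)/(140*d) = 51/(140*d))
(o + G(-252, 427))/(3118274 - 4009770) = ((3 + √579182/1158364) + (51/140)/427)/(3118274 - 4009770) = ((3 + √579182/1158364) + (51/140)*(1/427))/(-891496) = ((3 + √579182/1158364) + 51/59780)*(-1/891496) = (179391/59780 + √579182/1158364)*(-1/891496) = -179391/53293630880 - √579182/1032676872544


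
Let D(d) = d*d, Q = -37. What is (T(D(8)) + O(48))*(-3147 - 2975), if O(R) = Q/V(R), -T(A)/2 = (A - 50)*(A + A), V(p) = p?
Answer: 526703209/24 ≈ 2.1946e+7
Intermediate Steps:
D(d) = d²
T(A) = -4*A*(-50 + A) (T(A) = -2*(A - 50)*(A + A) = -2*(-50 + A)*2*A = -4*A*(-50 + A))
O(R) = -37/R
(T(D(8)) + O(48))*(-3147 - 2975) = (4*8²*(50 - 1*8²) - 37/48)*(-3147 - 2975) = (4*64*(50 - 1*64) - 37*1/48)*(-6122) = (4*64*(50 - 64) - 37/48)*(-6122) = (4*64*(-14) - 37/48)*(-6122) = (-3584 - 37/48)*(-6122) = -172069/48*(-6122) = 526703209/24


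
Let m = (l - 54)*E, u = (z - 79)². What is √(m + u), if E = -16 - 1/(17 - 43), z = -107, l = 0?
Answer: 3*√665821/13 ≈ 188.30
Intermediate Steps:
u = 34596 (u = (-107 - 79)² = (-186)² = 34596)
E = -415/26 (E = -16 - 1/(-26) = -16 - 1*(-1/26) = -16 + 1/26 = -415/26 ≈ -15.962)
m = 11205/13 (m = (0 - 54)*(-415/26) = -54*(-415/26) = 11205/13 ≈ 861.92)
√(m + u) = √(11205/13 + 34596) = √(460953/13) = 3*√665821/13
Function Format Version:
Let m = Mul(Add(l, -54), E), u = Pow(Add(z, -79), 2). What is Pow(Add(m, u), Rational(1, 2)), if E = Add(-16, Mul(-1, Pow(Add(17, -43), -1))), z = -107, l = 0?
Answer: Mul(Rational(3, 13), Pow(665821, Rational(1, 2))) ≈ 188.30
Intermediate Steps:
u = 34596 (u = Pow(Add(-107, -79), 2) = Pow(-186, 2) = 34596)
E = Rational(-415, 26) (E = Add(-16, Mul(-1, Pow(-26, -1))) = Add(-16, Mul(-1, Rational(-1, 26))) = Add(-16, Rational(1, 26)) = Rational(-415, 26) ≈ -15.962)
m = Rational(11205, 13) (m = Mul(Add(0, -54), Rational(-415, 26)) = Mul(-54, Rational(-415, 26)) = Rational(11205, 13) ≈ 861.92)
Pow(Add(m, u), Rational(1, 2)) = Pow(Add(Rational(11205, 13), 34596), Rational(1, 2)) = Pow(Rational(460953, 13), Rational(1, 2)) = Mul(Rational(3, 13), Pow(665821, Rational(1, 2)))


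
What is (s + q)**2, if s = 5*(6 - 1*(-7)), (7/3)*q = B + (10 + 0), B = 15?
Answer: 280900/49 ≈ 5732.7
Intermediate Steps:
q = 75/7 (q = 3*(15 + (10 + 0))/7 = 3*(15 + 10)/7 = (3/7)*25 = 75/7 ≈ 10.714)
s = 65 (s = 5*(6 + 7) = 5*13 = 65)
(s + q)**2 = (65 + 75/7)**2 = (530/7)**2 = 280900/49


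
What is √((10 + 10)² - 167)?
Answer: √233 ≈ 15.264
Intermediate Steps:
√((10 + 10)² - 167) = √(20² - 167) = √(400 - 167) = √233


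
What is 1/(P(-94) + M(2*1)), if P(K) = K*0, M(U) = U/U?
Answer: 1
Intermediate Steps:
M(U) = 1
P(K) = 0
1/(P(-94) + M(2*1)) = 1/(0 + 1) = 1/1 = 1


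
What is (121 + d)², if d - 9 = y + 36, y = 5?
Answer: 29241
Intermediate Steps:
d = 50 (d = 9 + (5 + 36) = 9 + 41 = 50)
(121 + d)² = (121 + 50)² = 171² = 29241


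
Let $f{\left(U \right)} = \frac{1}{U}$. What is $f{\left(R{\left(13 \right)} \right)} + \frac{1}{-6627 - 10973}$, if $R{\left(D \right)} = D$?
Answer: $\frac{17587}{228800} \approx 0.076866$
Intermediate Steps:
$f{\left(R{\left(13 \right)} \right)} + \frac{1}{-6627 - 10973} = \frac{1}{13} + \frac{1}{-6627 - 10973} = \frac{1}{13} + \frac{1}{-17600} = \frac{1}{13} - \frac{1}{17600} = \frac{17587}{228800}$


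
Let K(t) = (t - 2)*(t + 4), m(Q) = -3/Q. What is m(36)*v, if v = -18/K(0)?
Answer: -3/16 ≈ -0.18750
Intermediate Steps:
K(t) = (-2 + t)*(4 + t)
v = 9/4 (v = -18/(-8 + 0² + 2*0) = -18/(-8 + 0 + 0) = -18/(-8) = -18*(-⅛) = 9/4 ≈ 2.2500)
m(36)*v = -3/36*(9/4) = -3*1/36*(9/4) = -1/12*9/4 = -3/16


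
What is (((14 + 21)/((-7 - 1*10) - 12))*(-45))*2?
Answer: 3150/29 ≈ 108.62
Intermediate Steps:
(((14 + 21)/((-7 - 1*10) - 12))*(-45))*2 = ((35/((-7 - 10) - 12))*(-45))*2 = ((35/(-17 - 12))*(-45))*2 = ((35/(-29))*(-45))*2 = ((35*(-1/29))*(-45))*2 = -35/29*(-45)*2 = (1575/29)*2 = 3150/29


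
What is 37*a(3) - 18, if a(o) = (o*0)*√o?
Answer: -18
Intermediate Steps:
a(o) = 0 (a(o) = 0*√o = 0)
37*a(3) - 18 = 37*0 - 18 = 0 - 18 = -18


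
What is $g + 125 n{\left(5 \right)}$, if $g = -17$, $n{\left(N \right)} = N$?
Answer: $608$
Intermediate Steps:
$g + 125 n{\left(5 \right)} = -17 + 125 \cdot 5 = -17 + 625 = 608$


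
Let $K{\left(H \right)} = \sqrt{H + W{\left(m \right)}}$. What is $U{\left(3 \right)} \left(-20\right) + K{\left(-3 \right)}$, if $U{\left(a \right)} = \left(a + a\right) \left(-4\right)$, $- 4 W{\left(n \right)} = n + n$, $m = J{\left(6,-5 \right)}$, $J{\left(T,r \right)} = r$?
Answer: $480 + \frac{i \sqrt{2}}{2} \approx 480.0 + 0.70711 i$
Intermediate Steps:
$m = -5$
$W{\left(n \right)} = - \frac{n}{2}$ ($W{\left(n \right)} = - \frac{n + n}{4} = - \frac{2 n}{4} = - \frac{n}{2}$)
$U{\left(a \right)} = - 8 a$ ($U{\left(a \right)} = 2 a \left(-4\right) = - 8 a$)
$K{\left(H \right)} = \sqrt{\frac{5}{2} + H}$ ($K{\left(H \right)} = \sqrt{H - - \frac{5}{2}} = \sqrt{H + \frac{5}{2}} = \sqrt{\frac{5}{2} + H}$)
$U{\left(3 \right)} \left(-20\right) + K{\left(-3 \right)} = \left(-8\right) 3 \left(-20\right) + \frac{\sqrt{10 + 4 \left(-3\right)}}{2} = \left(-24\right) \left(-20\right) + \frac{\sqrt{10 - 12}}{2} = 480 + \frac{\sqrt{-2}}{2} = 480 + \frac{i \sqrt{2}}{2}$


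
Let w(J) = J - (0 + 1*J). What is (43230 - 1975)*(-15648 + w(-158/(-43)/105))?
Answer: -645558240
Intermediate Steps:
w(J) = 0 (w(J) = J - (0 + J) = J - J = 0)
(43230 - 1975)*(-15648 + w(-158/(-43)/105)) = (43230 - 1975)*(-15648 + 0) = 41255*(-15648) = -645558240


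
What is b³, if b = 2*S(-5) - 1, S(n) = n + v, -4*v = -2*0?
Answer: -1331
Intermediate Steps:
v = 0 (v = -(-1)*0/2 = -¼*0 = 0)
S(n) = n (S(n) = n + 0 = n)
b = -11 (b = 2*(-5) - 1 = -10 - 1 = -11)
b³ = (-11)³ = -1331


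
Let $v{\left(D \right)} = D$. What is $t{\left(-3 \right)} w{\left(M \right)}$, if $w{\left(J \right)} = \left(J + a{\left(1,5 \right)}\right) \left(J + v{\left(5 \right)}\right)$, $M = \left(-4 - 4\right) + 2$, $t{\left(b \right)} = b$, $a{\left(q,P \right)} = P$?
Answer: $-3$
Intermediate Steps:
$M = -6$ ($M = -8 + 2 = -6$)
$w{\left(J \right)} = \left(5 + J\right)^{2}$ ($w{\left(J \right)} = \left(J + 5\right) \left(J + 5\right) = \left(5 + J\right) \left(5 + J\right) = \left(5 + J\right)^{2}$)
$t{\left(-3 \right)} w{\left(M \right)} = - 3 \left(25 + \left(-6\right)^{2} + 10 \left(-6\right)\right) = - 3 \left(25 + 36 - 60\right) = \left(-3\right) 1 = -3$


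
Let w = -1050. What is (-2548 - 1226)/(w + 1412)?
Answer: -1887/181 ≈ -10.425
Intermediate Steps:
(-2548 - 1226)/(w + 1412) = (-2548 - 1226)/(-1050 + 1412) = -3774/362 = -3774*1/362 = -1887/181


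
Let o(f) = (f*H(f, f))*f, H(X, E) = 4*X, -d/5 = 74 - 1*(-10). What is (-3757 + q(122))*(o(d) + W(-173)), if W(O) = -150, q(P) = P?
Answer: 1077240065250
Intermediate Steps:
d = -420 (d = -5*(74 - 1*(-10)) = -5*(74 + 10) = -5*84 = -420)
o(f) = 4*f**3 (o(f) = (f*(4*f))*f = (4*f**2)*f = 4*f**3)
(-3757 + q(122))*(o(d) + W(-173)) = (-3757 + 122)*(4*(-420)**3 - 150) = -3635*(4*(-74088000) - 150) = -3635*(-296352000 - 150) = -3635*(-296352150) = 1077240065250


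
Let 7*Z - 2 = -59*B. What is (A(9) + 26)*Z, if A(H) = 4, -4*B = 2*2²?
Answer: 3600/7 ≈ 514.29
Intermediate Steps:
B = -2 (B = -2²/2 = -4/2 = -¼*8 = -2)
Z = 120/7 (Z = 2/7 + (-59*(-2))/7 = 2/7 + (⅐)*118 = 2/7 + 118/7 = 120/7 ≈ 17.143)
(A(9) + 26)*Z = (4 + 26)*(120/7) = 30*(120/7) = 3600/7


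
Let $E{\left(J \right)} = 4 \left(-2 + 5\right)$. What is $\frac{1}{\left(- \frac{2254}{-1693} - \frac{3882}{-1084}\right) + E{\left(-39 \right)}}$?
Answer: $\frac{917606}{15519053} \approx 0.059128$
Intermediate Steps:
$E{\left(J \right)} = 12$ ($E{\left(J \right)} = 4 \cdot 3 = 12$)
$\frac{1}{\left(- \frac{2254}{-1693} - \frac{3882}{-1084}\right) + E{\left(-39 \right)}} = \frac{1}{\left(- \frac{2254}{-1693} - \frac{3882}{-1084}\right) + 12} = \frac{1}{\left(\left(-2254\right) \left(- \frac{1}{1693}\right) - - \frac{1941}{542}\right) + 12} = \frac{1}{\left(\frac{2254}{1693} + \frac{1941}{542}\right) + 12} = \frac{1}{\frac{4507781}{917606} + 12} = \frac{1}{\frac{15519053}{917606}} = \frac{917606}{15519053}$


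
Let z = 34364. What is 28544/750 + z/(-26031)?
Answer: 39847548/1084625 ≈ 36.739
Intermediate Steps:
28544/750 + z/(-26031) = 28544/750 + 34364/(-26031) = 28544*(1/750) + 34364*(-1/26031) = 14272/375 - 34364/26031 = 39847548/1084625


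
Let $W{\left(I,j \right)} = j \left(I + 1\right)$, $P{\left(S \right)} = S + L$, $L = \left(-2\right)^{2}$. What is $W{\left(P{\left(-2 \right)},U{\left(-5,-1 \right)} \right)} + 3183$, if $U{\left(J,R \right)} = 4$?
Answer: $3195$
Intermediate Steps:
$L = 4$
$P{\left(S \right)} = 4 + S$ ($P{\left(S \right)} = S + 4 = 4 + S$)
$W{\left(I,j \right)} = j \left(1 + I\right)$
$W{\left(P{\left(-2 \right)},U{\left(-5,-1 \right)} \right)} + 3183 = 4 \left(1 + \left(4 - 2\right)\right) + 3183 = 4 \left(1 + 2\right) + 3183 = 4 \cdot 3 + 3183 = 12 + 3183 = 3195$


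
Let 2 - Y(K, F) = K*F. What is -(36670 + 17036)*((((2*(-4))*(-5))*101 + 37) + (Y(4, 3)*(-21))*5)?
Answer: -275350662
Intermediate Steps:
Y(K, F) = 2 - F*K (Y(K, F) = 2 - K*F = 2 - F*K)
-(36670 + 17036)*((((2*(-4))*(-5))*101 + 37) + (Y(4, 3)*(-21))*5) = -(36670 + 17036)*((((2*(-4))*(-5))*101 + 37) + ((2 - 1*3*4)*(-21))*5) = -53706*((-8*(-5)*101 + 37) + ((2 - 12)*(-21))*5) = -53706*((40*101 + 37) - 10*(-21)*5) = -53706*((4040 + 37) + 210*5) = -53706*(4077 + 1050) = -53706*5127 = -1*275350662 = -275350662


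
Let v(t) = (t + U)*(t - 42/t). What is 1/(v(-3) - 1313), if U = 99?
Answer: -1/257 ≈ -0.0038911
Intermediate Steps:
v(t) = (99 + t)*(t - 42/t) (v(t) = (t + 99)*(t - 42/t) = (99 + t)*(t - 42/t))
1/(v(-3) - 1313) = 1/((-42 + (-3)**2 - 4158/(-3) + 99*(-3)) - 1313) = 1/((-42 + 9 - 4158*(-1/3) - 297) - 1313) = 1/((-42 + 9 + 1386 - 297) - 1313) = 1/(1056 - 1313) = 1/(-257) = -1/257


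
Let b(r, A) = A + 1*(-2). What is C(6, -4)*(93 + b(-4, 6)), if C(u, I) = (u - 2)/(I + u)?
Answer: 194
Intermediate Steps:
C(u, I) = (-2 + u)/(I + u)
b(r, A) = -2 + A (b(r, A) = A - 2 = -2 + A)
C(6, -4)*(93 + b(-4, 6)) = ((-2 + 6)/(-4 + 6))*(93 + (-2 + 6)) = (4/2)*(93 + 4) = ((½)*4)*97 = 2*97 = 194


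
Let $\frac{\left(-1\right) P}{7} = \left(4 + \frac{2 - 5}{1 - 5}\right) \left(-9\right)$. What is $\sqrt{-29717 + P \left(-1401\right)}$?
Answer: $\frac{i \sqrt{1795865}}{2} \approx 670.05 i$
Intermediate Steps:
$P = \frac{1197}{4}$ ($P = - 7 \left(4 + \frac{2 - 5}{1 - 5}\right) \left(-9\right) = - 7 \left(4 - \frac{3}{-4}\right) \left(-9\right) = - 7 \left(4 - - \frac{3}{4}\right) \left(-9\right) = - 7 \left(4 + \frac{3}{4}\right) \left(-9\right) = - 7 \cdot \frac{19}{4} \left(-9\right) = \left(-7\right) \left(- \frac{171}{4}\right) = \frac{1197}{4} \approx 299.25$)
$\sqrt{-29717 + P \left(-1401\right)} = \sqrt{-29717 + \frac{1197}{4} \left(-1401\right)} = \sqrt{-29717 - \frac{1676997}{4}} = \sqrt{- \frac{1795865}{4}} = \frac{i \sqrt{1795865}}{2}$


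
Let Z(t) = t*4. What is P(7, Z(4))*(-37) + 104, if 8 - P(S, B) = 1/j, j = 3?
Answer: -539/3 ≈ -179.67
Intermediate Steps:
Z(t) = 4*t
P(S, B) = 23/3 (P(S, B) = 8 - 1/3 = 8 - 1*⅓ = 8 - ⅓ = 23/3)
P(7, Z(4))*(-37) + 104 = (23/3)*(-37) + 104 = -851/3 + 104 = -539/3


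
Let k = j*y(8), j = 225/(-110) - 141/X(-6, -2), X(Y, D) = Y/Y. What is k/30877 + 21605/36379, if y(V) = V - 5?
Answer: 2047527533/3530290918 ≈ 0.57999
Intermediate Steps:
X(Y, D) = 1
y(V) = -5 + V
j = -3147/22 (j = 225/(-110) - 141/1 = 225*(-1/110) - 141*1 = -45/22 - 141 = -3147/22 ≈ -143.05)
k = -9441/22 (k = -3147*(-5 + 8)/22 = -3147/22*3 = -9441/22 ≈ -429.14)
k/30877 + 21605/36379 = -9441/22/30877 + 21605/36379 = -9441/22*1/30877 + 21605*(1/36379) = -9441/679294 + 21605/36379 = 2047527533/3530290918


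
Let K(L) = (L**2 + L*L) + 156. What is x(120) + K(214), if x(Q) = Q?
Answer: 91868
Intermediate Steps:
K(L) = 156 + 2*L**2 (K(L) = (L**2 + L**2) + 156 = 2*L**2 + 156 = 156 + 2*L**2)
x(120) + K(214) = 120 + (156 + 2*214**2) = 120 + (156 + 2*45796) = 120 + (156 + 91592) = 120 + 91748 = 91868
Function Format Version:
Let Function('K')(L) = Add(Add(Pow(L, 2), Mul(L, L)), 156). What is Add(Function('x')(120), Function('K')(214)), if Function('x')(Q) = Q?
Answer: 91868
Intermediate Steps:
Function('K')(L) = Add(156, Mul(2, Pow(L, 2))) (Function('K')(L) = Add(Add(Pow(L, 2), Pow(L, 2)), 156) = Add(Mul(2, Pow(L, 2)), 156) = Add(156, Mul(2, Pow(L, 2))))
Add(Function('x')(120), Function('K')(214)) = Add(120, Add(156, Mul(2, Pow(214, 2)))) = Add(120, Add(156, Mul(2, 45796))) = Add(120, Add(156, 91592)) = Add(120, 91748) = 91868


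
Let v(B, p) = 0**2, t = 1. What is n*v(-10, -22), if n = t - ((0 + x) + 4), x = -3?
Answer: 0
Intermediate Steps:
v(B, p) = 0
n = 0 (n = 1 - ((0 - 3) + 4) = 1 - (-3 + 4) = 1 - 1*1 = 1 - 1 = 0)
n*v(-10, -22) = 0*0 = 0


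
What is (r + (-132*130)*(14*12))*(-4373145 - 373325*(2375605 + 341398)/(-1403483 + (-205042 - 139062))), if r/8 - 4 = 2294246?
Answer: -34181511970112225600/582529 ≈ -5.8678e+13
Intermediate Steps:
r = 18354000 (r = 32 + 8*2294246 = 32 + 18353968 = 18354000)
(r + (-132*130)*(14*12))*(-4373145 - 373325*(2375605 + 341398)/(-1403483 + (-205042 - 139062))) = (18354000 + (-132*130)*(14*12))*(-4373145 - 373325*(2375605 + 341398)/(-1403483 + (-205042 - 139062))) = (18354000 - 17160*168)*(-4373145 - 373325*2717003/(-1403483 - 344104)) = (18354000 - 2882880)*(-4373145 - 373325/((-1747587*1/2717003))) = 15471120*(-4373145 - 373325/(-1747587/2717003)) = 15471120*(-4373145 - 373325*(-2717003/1747587)) = 15471120*(-4373145 + 1014325144975/1747587) = 15471120*(-6628126206140/1747587) = -34181511970112225600/582529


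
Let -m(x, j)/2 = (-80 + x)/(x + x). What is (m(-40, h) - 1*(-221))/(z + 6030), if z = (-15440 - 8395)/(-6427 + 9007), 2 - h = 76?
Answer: 37496/1035571 ≈ 0.036208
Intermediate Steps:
h = -74 (h = 2 - 1*76 = 2 - 76 = -74)
m(x, j) = -(-80 + x)/x (m(x, j) = -2*(-80 + x)/(x + x) = -2*(-80 + x)/(2*x) = -2*(-80 + x)*1/(2*x) = -(-80 + x)/x)
z = -1589/172 (z = -23835/2580 = -23835*1/2580 = -1589/172 ≈ -9.2384)
(m(-40, h) - 1*(-221))/(z + 6030) = ((80 - 1*(-40))/(-40) - 1*(-221))/(-1589/172 + 6030) = (-(80 + 40)/40 + 221)/(1035571/172) = (-1/40*120 + 221)*(172/1035571) = (-3 + 221)*(172/1035571) = 218*(172/1035571) = 37496/1035571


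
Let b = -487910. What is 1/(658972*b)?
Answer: -1/321519028520 ≈ -3.1102e-12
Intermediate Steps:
1/(658972*b) = 1/(658972*(-487910)) = (1/658972)*(-1/487910) = -1/321519028520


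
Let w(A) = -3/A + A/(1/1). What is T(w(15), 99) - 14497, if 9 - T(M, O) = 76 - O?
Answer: -14465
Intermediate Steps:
w(A) = A - 3/A (w(A) = -3/A + A/1 = -3/A + A*1 = -3/A + A = A - 3/A)
T(M, O) = -67 + O (T(M, O) = 9 - (76 - O) = 9 + (-76 + O) = -67 + O)
T(w(15), 99) - 14497 = (-67 + 99) - 14497 = 32 - 14497 = -14465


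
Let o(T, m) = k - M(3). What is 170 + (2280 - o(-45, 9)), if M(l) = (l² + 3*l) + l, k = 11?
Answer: 2460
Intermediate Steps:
M(l) = l² + 4*l
o(T, m) = -10 (o(T, m) = 11 - 3*(4 + 3) = 11 - 3*7 = 11 - 1*21 = 11 - 21 = -10)
170 + (2280 - o(-45, 9)) = 170 + (2280 - 1*(-10)) = 170 + (2280 + 10) = 170 + 2290 = 2460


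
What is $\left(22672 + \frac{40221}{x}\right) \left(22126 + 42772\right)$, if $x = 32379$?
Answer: $\frac{15881339040094}{10793} \approx 1.4714 \cdot 10^{9}$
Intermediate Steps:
$\left(22672 + \frac{40221}{x}\right) \left(22126 + 42772\right) = \left(22672 + \frac{40221}{32379}\right) \left(22126 + 42772\right) = \left(22672 + 40221 \cdot \frac{1}{32379}\right) 64898 = \left(22672 + \frac{13407}{10793}\right) 64898 = \frac{244712303}{10793} \cdot 64898 = \frac{15881339040094}{10793}$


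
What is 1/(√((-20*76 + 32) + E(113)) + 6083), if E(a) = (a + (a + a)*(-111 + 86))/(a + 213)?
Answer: 1983058/12063432439 - 25*I*√255910/12063432439 ≈ 0.00016439 - 1.0484e-6*I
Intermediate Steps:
E(a) = -49*a/(213 + a) (E(a) = (a + (2*a)*(-25))/(213 + a) = (a - 50*a)/(213 + a) = (-49*a)/(213 + a) = -49*a/(213 + a))
1/(√((-20*76 + 32) + E(113)) + 6083) = 1/(√((-20*76 + 32) - 49*113/(213 + 113)) + 6083) = 1/(√((-1520 + 32) - 49*113/326) + 6083) = 1/(√(-1488 - 49*113*1/326) + 6083) = 1/(√(-1488 - 5537/326) + 6083) = 1/(√(-490625/326) + 6083) = 1/(25*I*√255910/326 + 6083) = 1/(6083 + 25*I*√255910/326)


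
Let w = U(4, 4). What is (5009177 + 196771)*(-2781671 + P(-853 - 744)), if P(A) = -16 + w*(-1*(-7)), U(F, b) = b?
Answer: -14481172107732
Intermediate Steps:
w = 4
P(A) = 12 (P(A) = -16 + 4*(-1*(-7)) = -16 + 4*7 = -16 + 28 = 12)
(5009177 + 196771)*(-2781671 + P(-853 - 744)) = (5009177 + 196771)*(-2781671 + 12) = 5205948*(-2781659) = -14481172107732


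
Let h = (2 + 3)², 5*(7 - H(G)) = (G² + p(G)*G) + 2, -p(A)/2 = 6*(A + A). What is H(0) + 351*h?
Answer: 43908/5 ≈ 8781.6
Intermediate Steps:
p(A) = -24*A (p(A) = -12*(A + A) = -12*2*A = -24*A)
H(G) = 33/5 + 23*G²/5 (H(G) = 7 - ((G² + (-24*G)*G) + 2)/5 = 7 - ((G² - 24*G²) + 2)/5 = 7 - (-23*G² + 2)/5 = 7 - (2 - 23*G²)/5 = 7 + (-⅖ + 23*G²/5) = 33/5 + 23*G²/5)
h = 25 (h = 5² = 25)
H(0) + 351*h = (33/5 + (23/5)*0²) + 351*25 = (33/5 + (23/5)*0) + 8775 = (33/5 + 0) + 8775 = 33/5 + 8775 = 43908/5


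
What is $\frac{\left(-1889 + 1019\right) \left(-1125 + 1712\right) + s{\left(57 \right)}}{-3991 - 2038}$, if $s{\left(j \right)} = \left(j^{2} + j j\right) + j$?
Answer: $\frac{504135}{6029} \approx 83.618$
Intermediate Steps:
$s{\left(j \right)} = j + 2 j^{2}$ ($s{\left(j \right)} = \left(j^{2} + j^{2}\right) + j = 2 j^{2} + j = j + 2 j^{2}$)
$\frac{\left(-1889 + 1019\right) \left(-1125 + 1712\right) + s{\left(57 \right)}}{-3991 - 2038} = \frac{\left(-1889 + 1019\right) \left(-1125 + 1712\right) + 57 \left(1 + 2 \cdot 57\right)}{-3991 - 2038} = \frac{\left(-870\right) 587 + 57 \left(1 + 114\right)}{-3991 - 2038} = \frac{-510690 + 57 \cdot 115}{-3991 - 2038} = \frac{-510690 + 6555}{-6029} = \left(-504135\right) \left(- \frac{1}{6029}\right) = \frac{504135}{6029}$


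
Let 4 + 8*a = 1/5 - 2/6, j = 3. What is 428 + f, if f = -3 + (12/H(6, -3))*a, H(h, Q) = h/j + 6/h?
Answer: 6344/15 ≈ 422.93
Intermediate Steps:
H(h, Q) = 6/h + h/3 (H(h, Q) = h/3 + 6/h = 6/h + h/3)
a = -31/60 (a = -½ + (1/5 - 2/6)/8 = -½ + (1*(⅕) - 2*⅙)/8 = -½ + (⅕ - ⅓)/8 = -½ + (⅛)*(-2/15) = -½ - 1/60 = -31/60 ≈ -0.51667)
f = -76/15 (f = -3 + (12/(6/6 + (⅓)*6))*(-31/60) = -3 + (12/(6*(⅙) + 2))*(-31/60) = -3 + (12/(1 + 2))*(-31/60) = -3 + (12/3)*(-31/60) = -3 + (12*(⅓))*(-31/60) = -3 + 4*(-31/60) = -3 - 31/15 = -76/15 ≈ -5.0667)
428 + f = 428 - 76/15 = 6344/15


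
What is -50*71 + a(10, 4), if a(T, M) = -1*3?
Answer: -3553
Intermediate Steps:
a(T, M) = -3
-50*71 + a(10, 4) = -50*71 - 3 = -3550 - 3 = -3553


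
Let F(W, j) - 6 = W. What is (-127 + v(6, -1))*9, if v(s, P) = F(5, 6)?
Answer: -1044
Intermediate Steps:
F(W, j) = 6 + W
v(s, P) = 11 (v(s, P) = 6 + 5 = 11)
(-127 + v(6, -1))*9 = (-127 + 11)*9 = -116*9 = -1044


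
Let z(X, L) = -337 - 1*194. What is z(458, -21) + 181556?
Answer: 181025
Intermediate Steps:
z(X, L) = -531 (z(X, L) = -337 - 194 = -531)
z(458, -21) + 181556 = -531 + 181556 = 181025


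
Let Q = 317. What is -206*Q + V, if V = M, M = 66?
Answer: -65236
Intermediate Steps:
V = 66
-206*Q + V = -206*317 + 66 = -65302 + 66 = -65236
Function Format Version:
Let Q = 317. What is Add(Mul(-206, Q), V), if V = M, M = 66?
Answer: -65236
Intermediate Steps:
V = 66
Add(Mul(-206, Q), V) = Add(Mul(-206, 317), 66) = Add(-65302, 66) = -65236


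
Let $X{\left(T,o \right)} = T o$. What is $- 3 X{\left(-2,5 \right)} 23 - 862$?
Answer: $-172$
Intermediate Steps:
$- 3 X{\left(-2,5 \right)} 23 - 862 = - 3 \left(\left(-2\right) 5\right) 23 - 862 = \left(-3\right) \left(-10\right) 23 - 862 = 30 \cdot 23 - 862 = 690 - 862 = -172$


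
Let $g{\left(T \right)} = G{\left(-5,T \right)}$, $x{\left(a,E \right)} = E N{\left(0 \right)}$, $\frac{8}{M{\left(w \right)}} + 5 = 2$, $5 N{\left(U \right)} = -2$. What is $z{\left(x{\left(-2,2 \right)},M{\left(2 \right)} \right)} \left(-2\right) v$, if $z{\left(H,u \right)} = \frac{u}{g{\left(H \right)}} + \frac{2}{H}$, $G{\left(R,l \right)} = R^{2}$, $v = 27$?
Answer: $\frac{3519}{25} \approx 140.76$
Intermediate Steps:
$N{\left(U \right)} = - \frac{2}{5}$ ($N{\left(U \right)} = \frac{1}{5} \left(-2\right) = - \frac{2}{5}$)
$M{\left(w \right)} = - \frac{8}{3}$ ($M{\left(w \right)} = \frac{8}{-5 + 2} = \frac{8}{-3} = 8 \left(- \frac{1}{3}\right) = - \frac{8}{3}$)
$x{\left(a,E \right)} = - \frac{2 E}{5}$ ($x{\left(a,E \right)} = E \left(- \frac{2}{5}\right) = - \frac{2 E}{5}$)
$g{\left(T \right)} = 25$ ($g{\left(T \right)} = \left(-5\right)^{2} = 25$)
$z{\left(H,u \right)} = \frac{2}{H} + \frac{u}{25}$ ($z{\left(H,u \right)} = \frac{u}{25} + \frac{2}{H} = \frac{2}{H} + \frac{u}{25}$)
$z{\left(x{\left(-2,2 \right)},M{\left(2 \right)} \right)} \left(-2\right) v = \left(\frac{2}{\left(- \frac{2}{5}\right) 2} + \frac{1}{25} \left(- \frac{8}{3}\right)\right) \left(-2\right) 27 = \left(\frac{2}{- \frac{4}{5}} - \frac{8}{75}\right) \left(-2\right) 27 = \left(2 \left(- \frac{5}{4}\right) - \frac{8}{75}\right) \left(-2\right) 27 = \left(- \frac{5}{2} - \frac{8}{75}\right) \left(-2\right) 27 = \left(- \frac{391}{150}\right) \left(-2\right) 27 = \frac{391}{75} \cdot 27 = \frac{3519}{25}$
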